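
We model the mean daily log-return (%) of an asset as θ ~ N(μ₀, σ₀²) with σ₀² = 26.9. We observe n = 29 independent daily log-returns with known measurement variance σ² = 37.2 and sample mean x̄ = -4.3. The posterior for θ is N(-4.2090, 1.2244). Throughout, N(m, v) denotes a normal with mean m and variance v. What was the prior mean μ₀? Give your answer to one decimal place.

The posterior mean is a precision-weighted average: μ_n = (τ₀μ₀ + τ_data·x̄)/(τ₀+τ_data), with τ₀=1/σ₀² and τ_data=n/σ².
Here τ₀ = 1/26.9 = 0.037175 and τ_data = 29/37.2 = 0.779570, so τ_n = 0.816745.
Rearranging for μ₀: μ₀ = (μ_n·τ_n − τ_data·x̄)/τ₀ = (-4.2090·0.816745 − 0.779570·-4.3) / 0.037175 = -0.085529/0.037175 ≈ -2.3.

μ₀ = -2.3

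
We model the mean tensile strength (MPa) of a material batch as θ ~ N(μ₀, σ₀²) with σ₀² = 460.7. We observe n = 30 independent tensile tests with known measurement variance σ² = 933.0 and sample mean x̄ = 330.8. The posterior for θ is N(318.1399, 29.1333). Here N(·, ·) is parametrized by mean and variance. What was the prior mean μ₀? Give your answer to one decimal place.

μ₀ = 130.6

The posterior mean is a precision-weighted average: μ_n = (τ₀μ₀ + τ_data·x̄)/(τ₀+τ_data), with τ₀=1/σ₀² and τ_data=n/σ².
Here τ₀ = 1/460.7 = 0.002171 and τ_data = 30/933.0 = 0.032154, so τ_n = 0.034325.
Rearranging for μ₀: μ₀ = (μ_n·τ_n − τ_data·x̄)/τ₀ = (318.1399·0.034325 − 0.032154·330.8) / 0.002171 = 0.283609/0.002171 ≈ 130.6.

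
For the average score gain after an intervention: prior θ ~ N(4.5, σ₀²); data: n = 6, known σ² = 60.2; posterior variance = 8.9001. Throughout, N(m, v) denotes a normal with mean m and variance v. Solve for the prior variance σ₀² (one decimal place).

σ₀² = 78.8

Posterior precision equals prior precision plus data precision: 1/σ_n² = 1/σ₀² + n/σ².
So 1/σ₀² = 1/8.9001 − 6/60.2 = 0.112358 − 0.099668 = 0.012690.
Hence σ₀² = 1/0.012690 ≈ 78.8.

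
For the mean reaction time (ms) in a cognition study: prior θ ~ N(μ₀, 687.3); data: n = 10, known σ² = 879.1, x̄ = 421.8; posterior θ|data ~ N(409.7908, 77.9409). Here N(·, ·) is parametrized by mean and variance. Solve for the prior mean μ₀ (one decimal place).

With known observation variance, the Normal–Normal posterior has precision τ_n = τ₀ + n/σ² and mean μ_n = (τ₀μ₀ + (n/σ²)x̄)/τ_n.
Here τ₀ = 1/687.3 = 0.001455 and τ_data = 10/879.1 = 0.011375, so τ_n = 0.012830.
Rearranging for μ₀: μ₀ = (μ_n·τ_n − τ_data·x̄)/τ₀ = (409.7908·0.012830 − 0.011375·421.8) / 0.001455 = 0.459641/0.001455 ≈ 315.9.

μ₀ = 315.9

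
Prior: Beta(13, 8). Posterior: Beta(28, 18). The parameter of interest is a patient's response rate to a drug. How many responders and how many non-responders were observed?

Under Beta–binomial conjugacy the posterior parameters are (α+s, β+f).
Match parameters: s=28−13=15, f=18−8=10.

15 responders and 10 non-responders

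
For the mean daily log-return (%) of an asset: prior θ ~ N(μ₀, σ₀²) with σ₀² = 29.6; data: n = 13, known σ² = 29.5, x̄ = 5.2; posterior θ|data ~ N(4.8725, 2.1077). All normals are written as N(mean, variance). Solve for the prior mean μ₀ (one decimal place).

The posterior mean is a precision-weighted average: μ_n = (τ₀μ₀ + τ_data·x̄)/(τ₀+τ_data), with τ₀=1/σ₀² and τ_data=n/σ².
Here τ₀ = 1/29.6 = 0.033784 and τ_data = 13/29.5 = 0.440678, so τ_n = 0.474462.
Rearranging for μ₀: μ₀ = (μ_n·τ_n − τ_data·x̄)/τ₀ = (4.8725·0.474462 − 0.440678·5.2) / 0.033784 = 0.020290/0.033784 ≈ 0.6.

μ₀ = 0.6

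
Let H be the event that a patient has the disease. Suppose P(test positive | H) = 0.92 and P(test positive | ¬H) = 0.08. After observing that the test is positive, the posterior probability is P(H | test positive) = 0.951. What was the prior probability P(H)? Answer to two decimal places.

P(H) = 0.63

In odds form, posterior odds = prior odds × likelihood ratio, so prior odds = posterior odds ÷ LR.
Posterior odds = 0.951/(1−0.951) = 19.4082. LR = 0.92/0.08 = 11.5000.
Prior odds = 19.4082/11.5000 = 1.6877, so P(H) = 1.6877/(1+1.6877) ≈ 0.63.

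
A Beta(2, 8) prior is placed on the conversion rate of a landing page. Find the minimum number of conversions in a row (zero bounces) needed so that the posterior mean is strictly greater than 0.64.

k = 13

After k conversions and 0 bounces the posterior is Beta(2+k, 8), with mean (2+k)/(2+8+k).
Set (2+k)/(10+k) > 0.64 and solve: k > (0.64·10 − 2)/(1 − 0.64) = 12.222.
The smallest integer exceeding 12.222 is 13.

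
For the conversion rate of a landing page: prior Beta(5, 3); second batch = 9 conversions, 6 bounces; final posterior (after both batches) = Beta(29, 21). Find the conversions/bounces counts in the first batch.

15 conversions and 12 bounces

Sequential conjugate updates are equivalent to a single update on the pooled data, so total successes = posterior α − prior α and total failures = posterior β − prior β.
Total across both batches: 29−5=24 conversions, 21−3=18 bounces.
Subtract the second batch: 24−9=15 conversions and 18−6=12 bounces.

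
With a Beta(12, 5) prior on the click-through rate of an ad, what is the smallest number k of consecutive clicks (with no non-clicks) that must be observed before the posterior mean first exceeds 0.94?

After k clicks and 0 non-clicks the posterior is Beta(12+k, 5), with mean (12+k)/(12+5+k).
Set (12+k)/(17+k) > 0.94 and solve: k > (0.94·17 − 12)/(1 − 0.94) = 66.333.
The smallest integer exceeding 66.333 is 67, and checking k=67: (79)/(84) = 0.9405 > 0.94.

k = 67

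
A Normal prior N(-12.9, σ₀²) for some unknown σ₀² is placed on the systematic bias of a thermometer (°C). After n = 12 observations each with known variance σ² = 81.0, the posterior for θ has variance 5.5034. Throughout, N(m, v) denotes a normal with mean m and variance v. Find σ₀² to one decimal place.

Posterior precision equals prior precision plus data precision: 1/σ_n² = 1/σ₀² + n/σ².
So 1/σ₀² = 1/5.5034 − 12/81.0 = 0.181706 − 0.148148 = 0.033558.
Hence σ₀² = 1/0.033558 ≈ 29.8.

σ₀² = 29.8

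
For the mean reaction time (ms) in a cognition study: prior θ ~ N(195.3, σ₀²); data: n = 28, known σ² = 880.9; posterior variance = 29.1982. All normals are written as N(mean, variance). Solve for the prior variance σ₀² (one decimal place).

Posterior precision equals prior precision plus data precision: 1/σ_n² = 1/σ₀² + n/σ².
So 1/σ₀² = 1/29.1982 − 28/880.9 = 0.034249 − 0.031786 = 0.002463.
Hence σ₀² = 1/0.002463 ≈ 406.0.

σ₀² = 406.0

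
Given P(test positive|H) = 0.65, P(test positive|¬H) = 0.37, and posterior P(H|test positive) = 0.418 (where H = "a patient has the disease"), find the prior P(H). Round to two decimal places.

Bayes' rule in odds form gives O(H|E) = O(H)·[P(E|H)/P(E|¬H)], hence O(H) = O(H|E)/LR.
Posterior odds = 0.418/(1−0.418) = 0.7182. LR = 0.65/0.37 = 1.7568.
Prior odds = 0.7182/1.7568 = 0.4088, so P(H) = 0.4088/(1+0.4088) ≈ 0.29.

P(H) = 0.29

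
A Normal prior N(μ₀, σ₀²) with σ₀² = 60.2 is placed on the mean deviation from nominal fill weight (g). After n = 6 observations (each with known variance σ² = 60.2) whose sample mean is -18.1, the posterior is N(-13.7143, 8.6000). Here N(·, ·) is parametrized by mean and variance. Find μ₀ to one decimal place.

μ₀ = 12.6

With known observation variance, the Normal–Normal posterior has precision τ_n = τ₀ + n/σ² and mean μ_n = (τ₀μ₀ + (n/σ²)x̄)/τ_n.
Here τ₀ = 1/60.2 = 0.016611 and τ_data = 6/60.2 = 0.099668, so τ_n = 0.116279.
Rearranging for μ₀: μ₀ = (μ_n·τ_n − τ_data·x̄)/τ₀ = (-13.7143·0.116279 − 0.099668·-18.1) / 0.016611 = 0.209306/0.016611 ≈ 12.6.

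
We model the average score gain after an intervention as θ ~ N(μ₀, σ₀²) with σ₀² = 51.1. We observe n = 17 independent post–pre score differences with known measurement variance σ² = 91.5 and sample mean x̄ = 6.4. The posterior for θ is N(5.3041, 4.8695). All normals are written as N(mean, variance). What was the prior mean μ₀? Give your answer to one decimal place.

The posterior mean is a precision-weighted average: μ_n = (τ₀μ₀ + τ_data·x̄)/(τ₀+τ_data), with τ₀=1/σ₀² and τ_data=n/σ².
Here τ₀ = 1/51.1 = 0.019569 and τ_data = 17/91.5 = 0.185792, so τ_n = 0.205361.
Rearranging for μ₀: μ₀ = (μ_n·τ_n − τ_data·x̄)/τ₀ = (5.3041·0.205361 − 0.185792·6.4) / 0.019569 = -0.099814/0.019569 ≈ -5.1.

μ₀ = -5.1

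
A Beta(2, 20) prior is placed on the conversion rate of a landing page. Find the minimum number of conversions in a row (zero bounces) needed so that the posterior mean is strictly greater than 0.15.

k = 2

After k conversions and 0 bounces the posterior is Beta(2+k, 20), with mean (2+k)/(2+20+k).
Set (2+k)/(22+k) > 0.15 and solve: k > (0.15·22 − 2)/(1 − 0.15) = 1.529.
The smallest integer exceeding 1.529 is 2.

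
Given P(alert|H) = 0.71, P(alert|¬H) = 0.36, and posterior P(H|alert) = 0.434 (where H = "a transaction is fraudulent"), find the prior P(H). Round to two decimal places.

In odds form, posterior odds = prior odds × likelihood ratio, so prior odds = posterior odds ÷ LR.
Posterior odds = 0.434/(1−0.434) = 0.7668. LR = 0.71/0.36 = 1.9722.
Prior odds = 0.7668/1.9722 = 0.3888, so P(H) = 0.3888/(1+0.3888) ≈ 0.28.

P(H) = 0.28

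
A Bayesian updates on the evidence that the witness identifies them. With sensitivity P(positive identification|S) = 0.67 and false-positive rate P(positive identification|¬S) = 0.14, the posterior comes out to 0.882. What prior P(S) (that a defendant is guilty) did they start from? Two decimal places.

P(S) = 0.61

In odds form, posterior odds = prior odds × likelihood ratio, so prior odds = posterior odds ÷ LR.
Posterior odds = 0.882/(1−0.882) = 7.4746. LR = 0.67/0.14 = 4.7857.
Prior odds = 7.4746/4.7857 = 1.5619, so P(S) = 1.5619/(1+1.5619) ≈ 0.61.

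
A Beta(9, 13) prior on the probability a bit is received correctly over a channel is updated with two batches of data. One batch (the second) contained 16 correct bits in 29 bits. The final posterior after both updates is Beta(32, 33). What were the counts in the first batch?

7 correct bits and 7 errors

Sequential conjugate updates are equivalent to a single update on the pooled data, so total successes = posterior α − prior α and total failures = posterior β − prior β.
Total across both batches: 32−9=23 correct bits, 33−13=20 errors.
Subtract the second batch: 23−16=7 correct bits and 20−13=7 errors.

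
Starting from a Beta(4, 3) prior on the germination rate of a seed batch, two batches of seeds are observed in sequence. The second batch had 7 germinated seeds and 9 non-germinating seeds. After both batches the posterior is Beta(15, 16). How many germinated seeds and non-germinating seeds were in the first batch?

Sequential conjugate updates are equivalent to a single update on the pooled data, so total successes = posterior α − prior α and total failures = posterior β − prior β.
Total across both batches: 15−4=11 germinated seeds, 16−3=13 non-germinating seeds.
Subtract the second batch: 11−7=4 germinated seeds and 13−9=4 non-germinating seeds.

4 germinated seeds and 4 non-germinating seeds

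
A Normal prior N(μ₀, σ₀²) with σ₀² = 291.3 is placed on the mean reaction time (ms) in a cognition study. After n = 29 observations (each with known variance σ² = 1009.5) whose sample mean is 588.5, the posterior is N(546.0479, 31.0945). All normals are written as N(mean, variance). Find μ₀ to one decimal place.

μ₀ = 190.8

The posterior mean is a precision-weighted average: μ_n = (τ₀μ₀ + τ_data·x̄)/(τ₀+τ_data), with τ₀=1/σ₀² and τ_data=n/σ².
Here τ₀ = 1/291.3 = 0.003433 and τ_data = 29/1009.5 = 0.028727, so τ_n = 0.032160.
Rearranging for μ₀: μ₀ = (μ_n·τ_n − τ_data·x̄)/τ₀ = (546.0479·0.032160 − 0.028727·588.5) / 0.003433 = 0.655061/0.003433 ≈ 190.8.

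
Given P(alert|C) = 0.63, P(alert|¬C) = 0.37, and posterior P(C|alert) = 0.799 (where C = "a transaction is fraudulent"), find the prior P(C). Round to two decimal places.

Bayes' rule in odds form gives O(C|E) = O(C)·[P(E|C)/P(E|¬C)], hence O(C) = O(C|E)/LR.
Posterior odds = 0.799/(1−0.799) = 3.9751. LR = 0.63/0.37 = 1.7027.
Prior odds = 3.9751/1.7027 = 2.3346, so P(C) = 2.3346/(1+2.3346) ≈ 0.70.

P(C) = 0.70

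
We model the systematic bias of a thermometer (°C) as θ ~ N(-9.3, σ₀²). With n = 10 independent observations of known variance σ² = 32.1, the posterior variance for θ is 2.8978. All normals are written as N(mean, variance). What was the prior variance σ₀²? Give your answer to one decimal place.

σ₀² = 29.8

Posterior precision equals prior precision plus data precision: 1/σ_n² = 1/σ₀² + n/σ².
So 1/σ₀² = 1/2.8978 − 10/32.1 = 0.345089 − 0.311526 = 0.033563.
Hence σ₀² = 1/0.033563 ≈ 29.8.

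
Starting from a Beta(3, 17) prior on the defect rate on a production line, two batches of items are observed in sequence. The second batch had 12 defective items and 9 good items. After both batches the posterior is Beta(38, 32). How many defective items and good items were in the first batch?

Because Beta–binomial updating is additive in the counts, the combined data contributed (α_post−α_prior, β_post−β_prior) successes and failures.
Total across both batches: 38−3=35 defective items, 32−17=15 good items.
Subtract the second batch: 35−12=23 defective items and 15−9=6 good items.

23 defective items and 6 good items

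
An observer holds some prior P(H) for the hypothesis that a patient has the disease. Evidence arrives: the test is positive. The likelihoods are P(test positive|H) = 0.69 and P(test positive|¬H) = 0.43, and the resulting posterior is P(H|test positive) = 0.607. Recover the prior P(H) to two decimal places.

In odds form, posterior odds = prior odds × likelihood ratio, so prior odds = posterior odds ÷ LR.
Posterior odds = 0.607/(1−0.607) = 1.5445. LR = 0.69/0.43 = 1.6047.
Prior odds = 1.5445/1.6047 = 0.9625, so P(H) = 0.9625/(1+0.9625) ≈ 0.49.

P(H) = 0.49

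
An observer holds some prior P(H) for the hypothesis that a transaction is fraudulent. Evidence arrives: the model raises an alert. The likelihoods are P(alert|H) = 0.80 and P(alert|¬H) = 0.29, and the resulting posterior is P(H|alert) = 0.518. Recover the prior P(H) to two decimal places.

P(H) = 0.28

Bayes' rule in odds form gives O(H|E) = O(H)·[P(E|H)/P(E|¬H)], hence O(H) = O(H|E)/LR.
Posterior odds = 0.518/(1−0.518) = 1.0747. LR = 0.80/0.29 = 2.7586.
Prior odds = 1.0747/2.7586 = 0.3896, so P(H) = 0.3896/(1+0.3896) ≈ 0.28.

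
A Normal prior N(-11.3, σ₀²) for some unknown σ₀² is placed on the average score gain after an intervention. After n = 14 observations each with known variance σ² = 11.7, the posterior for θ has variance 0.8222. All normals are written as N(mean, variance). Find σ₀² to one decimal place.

For the Normal–Normal model with known σ², precisions add: τ_n = τ₀ + n/σ².
So 1/σ₀² = 1/0.8222 − 14/11.7 = 1.216249 − 1.196581 = 0.019668.
Hence σ₀² = 1/0.019668 ≈ 50.8.

σ₀² = 50.8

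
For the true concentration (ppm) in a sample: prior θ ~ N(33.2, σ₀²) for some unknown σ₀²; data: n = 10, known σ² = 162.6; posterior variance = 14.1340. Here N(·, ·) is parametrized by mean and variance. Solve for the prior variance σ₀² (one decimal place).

For the Normal–Normal model with known σ², precisions add: τ_n = τ₀ + n/σ².
So 1/σ₀² = 1/14.1340 − 10/162.6 = 0.070751 − 0.061501 = 0.009250.
Hence σ₀² = 1/0.009250 ≈ 108.1.

σ₀² = 108.1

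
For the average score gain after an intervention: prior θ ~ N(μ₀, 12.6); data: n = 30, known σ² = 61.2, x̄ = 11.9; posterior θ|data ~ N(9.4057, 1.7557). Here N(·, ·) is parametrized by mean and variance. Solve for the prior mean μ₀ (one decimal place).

The posterior mean is a precision-weighted average: μ_n = (τ₀μ₀ + τ_data·x̄)/(τ₀+τ_data), with τ₀=1/σ₀² and τ_data=n/σ².
Here τ₀ = 1/12.6 = 0.079365 and τ_data = 30/61.2 = 0.490196, so τ_n = 0.569561.
Rearranging for μ₀: μ₀ = (μ_n·τ_n − τ_data·x̄)/τ₀ = (9.4057·0.569561 − 0.490196·11.9) / 0.079365 = -0.476213/0.079365 ≈ -6.0.

μ₀ = -6.0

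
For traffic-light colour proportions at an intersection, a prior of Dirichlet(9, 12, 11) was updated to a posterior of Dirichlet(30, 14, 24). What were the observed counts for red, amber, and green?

For a Dirichlet(α) prior with multinomial counts c, the posterior is Dirichlet(α + c) componentwise.
Counts are posterior − prior componentwise: 30−9=21, 14−12=2, 24−11=13.

counts (21, 2, 13)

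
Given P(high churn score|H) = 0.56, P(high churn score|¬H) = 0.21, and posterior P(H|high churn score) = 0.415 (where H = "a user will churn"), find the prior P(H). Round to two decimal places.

P(H) = 0.21

Bayes' rule in odds form gives O(H|E) = O(H)·[P(E|H)/P(E|¬H)], hence O(H) = O(H|E)/LR.
Posterior odds = 0.415/(1−0.415) = 0.7094. LR = 0.56/0.21 = 2.6667.
Prior odds = 0.7094/2.6667 = 0.2660, so P(H) = 0.2660/(1+0.2660) ≈ 0.21.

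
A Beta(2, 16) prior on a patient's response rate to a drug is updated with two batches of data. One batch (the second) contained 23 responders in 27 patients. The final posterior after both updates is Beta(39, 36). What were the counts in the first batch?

14 responders and 16 non-responders

Because Beta–binomial updating is additive in the counts, the combined data contributed (α_post−α_prior, β_post−β_prior) successes and failures.
Total across both batches: 39−2=37 responders, 36−16=20 non-responders.
Subtract the second batch: 37−23=14 responders and 20−4=16 non-responders.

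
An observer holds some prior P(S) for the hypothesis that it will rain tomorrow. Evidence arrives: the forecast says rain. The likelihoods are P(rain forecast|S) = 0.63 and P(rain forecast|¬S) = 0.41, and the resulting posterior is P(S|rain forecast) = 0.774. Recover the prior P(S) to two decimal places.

In odds form, posterior odds = prior odds × likelihood ratio, so prior odds = posterior odds ÷ LR.
Posterior odds = 0.774/(1−0.774) = 3.4248. LR = 0.63/0.41 = 1.5366.
Prior odds = 3.4248/1.5366 = 2.2288, so P(S) = 2.2288/(1+2.2288) ≈ 0.69.

P(S) = 0.69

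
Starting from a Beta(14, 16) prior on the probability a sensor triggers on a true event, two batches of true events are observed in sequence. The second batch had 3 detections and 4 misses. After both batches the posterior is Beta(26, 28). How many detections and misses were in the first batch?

9 detections and 8 misses

Sequential conjugate updates are equivalent to a single update on the pooled data, so total successes = posterior α − prior α and total failures = posterior β − prior β.
Total across both batches: 26−14=12 detections, 28−16=12 misses.
Subtract the second batch: 12−3=9 detections and 12−4=8 misses.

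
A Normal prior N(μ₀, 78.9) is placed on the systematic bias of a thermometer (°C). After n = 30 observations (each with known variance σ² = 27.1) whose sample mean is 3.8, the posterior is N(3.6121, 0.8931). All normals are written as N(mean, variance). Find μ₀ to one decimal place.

With known observation variance, the Normal–Normal posterior has precision τ_n = τ₀ + n/σ² and mean μ_n = (τ₀μ₀ + (n/σ²)x̄)/τ_n.
Here τ₀ = 1/78.9 = 0.012674 and τ_data = 30/27.1 = 1.107011, so τ_n = 1.119685.
Rearranging for μ₀: μ₀ = (μ_n·τ_n − τ_data·x̄)/τ₀ = (3.6121·1.119685 − 1.107011·3.8) / 0.012674 = -0.162228/0.012674 ≈ -12.8.

μ₀ = -12.8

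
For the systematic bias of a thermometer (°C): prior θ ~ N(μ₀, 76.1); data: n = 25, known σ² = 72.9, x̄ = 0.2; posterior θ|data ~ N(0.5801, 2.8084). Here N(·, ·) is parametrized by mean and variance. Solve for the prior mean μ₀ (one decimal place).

μ₀ = 10.5

With known observation variance, the Normal–Normal posterior has precision τ_n = τ₀ + n/σ² and mean μ_n = (τ₀μ₀ + (n/σ²)x̄)/τ_n.
Here τ₀ = 1/76.1 = 0.013141 and τ_data = 25/72.9 = 0.342936, so τ_n = 0.356077.
Rearranging for μ₀: μ₀ = (μ_n·τ_n − τ_data·x̄)/τ₀ = (0.5801·0.356077 − 0.342936·0.2) / 0.013141 = 0.137973/0.013141 ≈ 10.5.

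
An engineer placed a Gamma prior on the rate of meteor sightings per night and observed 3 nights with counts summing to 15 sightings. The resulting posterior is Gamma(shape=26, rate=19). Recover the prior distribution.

Gamma(shape=11, rate=16)

A Gamma(α, β) prior (rate parametrization) on a Poisson rate with n observations summing to S gives posterior Gamma(α+S, β+n).
So α = 26 − 15 = 11 and β = 19 − 3 = 16.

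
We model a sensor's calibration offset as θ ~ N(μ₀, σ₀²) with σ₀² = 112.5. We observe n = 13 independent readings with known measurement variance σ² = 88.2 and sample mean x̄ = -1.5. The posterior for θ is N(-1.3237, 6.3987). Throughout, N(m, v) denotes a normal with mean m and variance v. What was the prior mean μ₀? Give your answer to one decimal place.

μ₀ = 1.6

The posterior mean is a precision-weighted average: μ_n = (τ₀μ₀ + τ_data·x̄)/(τ₀+τ_data), with τ₀=1/σ₀² and τ_data=n/σ².
Here τ₀ = 1/112.5 = 0.008889 and τ_data = 13/88.2 = 0.147392, so τ_n = 0.156281.
Rearranging for μ₀: μ₀ = (μ_n·τ_n − τ_data·x̄)/τ₀ = (-1.3237·0.156281 − 0.147392·-1.5) / 0.008889 = 0.014219/0.008889 ≈ 1.6.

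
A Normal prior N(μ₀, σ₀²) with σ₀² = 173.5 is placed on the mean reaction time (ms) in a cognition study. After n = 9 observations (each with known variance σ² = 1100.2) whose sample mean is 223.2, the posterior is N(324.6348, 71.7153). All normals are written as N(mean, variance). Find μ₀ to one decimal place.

μ₀ = 468.6

The posterior mean is a precision-weighted average: μ_n = (τ₀μ₀ + τ_data·x̄)/(τ₀+τ_data), with τ₀=1/σ₀² and τ_data=n/σ².
Here τ₀ = 1/173.5 = 0.005764 and τ_data = 9/1100.2 = 0.008180, so τ_n = 0.013944.
Rearranging for μ₀: μ₀ = (μ_n·τ_n − τ_data·x̄)/τ₀ = (324.6348·0.013944 − 0.008180·223.2) / 0.005764 = 2.700932/0.005764 ≈ 468.6.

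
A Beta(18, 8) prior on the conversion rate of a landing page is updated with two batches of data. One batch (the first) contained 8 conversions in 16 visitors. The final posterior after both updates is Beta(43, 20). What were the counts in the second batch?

17 conversions and 4 bounces

Because Beta–binomial updating is additive in the counts, the combined data contributed (α_post−α_prior, β_post−β_prior) successes and failures.
Total across both batches: 43−18=25 conversions, 20−8=12 bounces.
Subtract the first batch: 25−8=17 conversions and 12−8=4 bounces.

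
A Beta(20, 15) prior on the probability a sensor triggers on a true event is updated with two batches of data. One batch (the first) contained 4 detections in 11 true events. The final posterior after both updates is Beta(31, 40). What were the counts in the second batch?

Sequential conjugate updates are equivalent to a single update on the pooled data, so total successes = posterior α − prior α and total failures = posterior β − prior β.
Total across both batches: 31−20=11 detections, 40−15=25 misses.
Subtract the first batch: 11−4=7 detections and 25−7=18 misses.

7 detections and 18 misses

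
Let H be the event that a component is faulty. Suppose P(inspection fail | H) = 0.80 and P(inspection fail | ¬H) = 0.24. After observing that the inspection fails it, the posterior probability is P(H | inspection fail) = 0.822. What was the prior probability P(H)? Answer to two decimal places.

P(H) = 0.58

Bayes' rule in odds form gives O(H|E) = O(H)·[P(E|H)/P(E|¬H)], hence O(H) = O(H|E)/LR.
Posterior odds = 0.822/(1−0.822) = 4.6180. LR = 0.80/0.24 = 3.3333.
Prior odds = 4.6180/3.3333 = 1.3854, so P(H) = 1.3854/(1+1.3854) ≈ 0.58.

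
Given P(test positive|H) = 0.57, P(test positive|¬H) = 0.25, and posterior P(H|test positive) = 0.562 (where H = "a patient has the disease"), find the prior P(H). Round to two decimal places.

P(H) = 0.36

In odds form, posterior odds = prior odds × likelihood ratio, so prior odds = posterior odds ÷ LR.
Posterior odds = 0.562/(1−0.562) = 1.2831. LR = 0.57/0.25 = 2.2800.
Prior odds = 1.2831/2.2800 = 0.5628, so P(H) = 0.5628/(1+0.5628) ≈ 0.36.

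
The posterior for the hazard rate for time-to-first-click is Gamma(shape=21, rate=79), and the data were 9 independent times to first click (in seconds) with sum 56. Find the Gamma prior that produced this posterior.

For an exponential likelihood with a Gamma(α, β) prior on the rate, n observations with total T give posterior Gamma(α+n, β+T).
So α = 21 − 9 = 12 and β = 79 − 56 = 23.

Gamma(shape=12, rate=23)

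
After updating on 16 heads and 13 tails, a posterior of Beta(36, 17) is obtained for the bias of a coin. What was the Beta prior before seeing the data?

Beta is conjugate to the binomial likelihood: posterior = Beta(α+s, β+f).
So α = 36 − 16 = 20 and β = 17 − 13 = 4.

Beta(20, 4)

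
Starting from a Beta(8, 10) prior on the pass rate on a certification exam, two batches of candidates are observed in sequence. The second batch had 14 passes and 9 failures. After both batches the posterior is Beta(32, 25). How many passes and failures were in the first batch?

Because Beta–binomial updating is additive in the counts, the combined data contributed (α_post−α_prior, β_post−β_prior) successes and failures.
Total across both batches: 32−8=24 passes, 25−10=15 failures.
Subtract the second batch: 24−14=10 passes and 15−9=6 failures.

10 passes and 6 failures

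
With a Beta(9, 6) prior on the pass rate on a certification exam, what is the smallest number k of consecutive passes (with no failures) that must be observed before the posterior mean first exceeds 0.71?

k = 6

After k passes and 0 failures the posterior is Beta(9+k, 6), with mean (9+k)/(9+6+k).
Set (9+k)/(15+k) > 0.71 and solve: k > (0.71·15 − 9)/(1 − 0.71) = 5.690.
The smallest integer exceeding 5.690 is 6.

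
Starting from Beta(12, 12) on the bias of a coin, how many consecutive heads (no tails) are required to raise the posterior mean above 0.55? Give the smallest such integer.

After k heads and 0 tails the posterior is Beta(12+k, 12), with mean (12+k)/(12+12+k).
Set (12+k)/(24+k) > 0.55 and solve: k > (0.55·24 − 12)/(1 − 0.55) = 2.667.
The smallest integer exceeding 2.667 is 3.

k = 3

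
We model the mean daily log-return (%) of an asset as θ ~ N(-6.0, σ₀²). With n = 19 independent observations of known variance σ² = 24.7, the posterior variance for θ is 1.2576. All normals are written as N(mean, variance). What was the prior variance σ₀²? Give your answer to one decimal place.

Posterior precision equals prior precision plus data precision: 1/σ_n² = 1/σ₀² + n/σ².
So 1/σ₀² = 1/1.2576 − 19/24.7 = 0.795165 − 0.769231 = 0.025934.
Hence σ₀² = 1/0.025934 ≈ 38.6.

σ₀² = 38.6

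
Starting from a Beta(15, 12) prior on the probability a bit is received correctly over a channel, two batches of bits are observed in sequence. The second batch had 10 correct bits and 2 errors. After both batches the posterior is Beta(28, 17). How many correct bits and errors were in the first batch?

Sequential conjugate updates are equivalent to a single update on the pooled data, so total successes = posterior α − prior α and total failures = posterior β − prior β.
Total across both batches: 28−15=13 correct bits, 17−12=5 errors.
Subtract the second batch: 13−10=3 correct bits and 5−2=3 errors.

3 correct bits and 3 errors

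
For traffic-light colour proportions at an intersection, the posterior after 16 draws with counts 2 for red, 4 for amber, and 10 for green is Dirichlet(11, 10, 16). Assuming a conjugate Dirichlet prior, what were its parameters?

Dirichlet(9, 6, 6)

For a Dirichlet(α) prior with multinomial counts c, the posterior is Dirichlet(α + c) componentwise.
Subtract each count from the matching posterior parameter: 11−2=9, 10−4=6, 16−10=6.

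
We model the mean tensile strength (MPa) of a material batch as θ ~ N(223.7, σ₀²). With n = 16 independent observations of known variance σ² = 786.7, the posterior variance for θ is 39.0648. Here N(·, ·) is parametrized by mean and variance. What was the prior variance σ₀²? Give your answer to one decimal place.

σ₀² = 190.1

For the Normal–Normal model with known σ², precisions add: τ_n = τ₀ + n/σ².
So 1/σ₀² = 1/39.0648 − 16/786.7 = 0.025598 − 0.020338 = 0.005260.
Hence σ₀² = 1/0.005260 ≈ 190.1.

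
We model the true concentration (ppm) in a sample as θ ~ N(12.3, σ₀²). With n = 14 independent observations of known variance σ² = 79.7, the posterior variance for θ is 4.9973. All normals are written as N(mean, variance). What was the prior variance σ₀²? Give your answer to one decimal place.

For the Normal–Normal model with known σ², precisions add: τ_n = τ₀ + n/σ².
So 1/σ₀² = 1/4.9973 − 14/79.7 = 0.200108 − 0.175659 = 0.024449.
Hence σ₀² = 1/0.024449 ≈ 40.9.

σ₀² = 40.9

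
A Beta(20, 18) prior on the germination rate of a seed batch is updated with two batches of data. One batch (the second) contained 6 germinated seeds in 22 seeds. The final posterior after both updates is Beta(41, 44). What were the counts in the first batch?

Sequential conjugate updates are equivalent to a single update on the pooled data, so total successes = posterior α − prior α and total failures = posterior β − prior β.
Total across both batches: 41−20=21 germinated seeds, 44−18=26 non-germinating seeds.
Subtract the second batch: 21−6=15 germinated seeds and 26−16=10 non-germinating seeds.

15 germinated seeds and 10 non-germinating seeds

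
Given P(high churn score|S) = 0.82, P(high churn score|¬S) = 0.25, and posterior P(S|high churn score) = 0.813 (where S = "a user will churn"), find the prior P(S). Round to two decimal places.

Bayes' rule in odds form gives O(S|E) = O(S)·[P(E|S)/P(E|¬S)], hence O(S) = O(S|E)/LR.
Posterior odds = 0.813/(1−0.813) = 4.3476. LR = 0.82/0.25 = 3.2800.
Prior odds = 4.3476/3.2800 = 1.3255, so P(S) = 1.3255/(1+1.3255) ≈ 0.57.

P(S) = 0.57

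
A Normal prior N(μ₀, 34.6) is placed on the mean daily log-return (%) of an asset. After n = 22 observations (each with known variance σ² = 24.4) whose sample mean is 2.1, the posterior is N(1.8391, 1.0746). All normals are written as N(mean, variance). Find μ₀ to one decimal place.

μ₀ = -6.3

With known observation variance, the Normal–Normal posterior has precision τ_n = τ₀ + n/σ² and mean μ_n = (τ₀μ₀ + (n/σ²)x̄)/τ_n.
Here τ₀ = 1/34.6 = 0.028902 and τ_data = 22/24.4 = 0.901639, so τ_n = 0.930541.
Rearranging for μ₀: μ₀ = (μ_n·τ_n − τ_data·x̄)/τ₀ = (1.8391·0.930541 − 0.901639·2.1) / 0.028902 = -0.182084/0.028902 ≈ -6.3.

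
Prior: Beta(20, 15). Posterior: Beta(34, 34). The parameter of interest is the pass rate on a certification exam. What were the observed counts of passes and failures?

Beta is conjugate to the binomial likelihood: posterior = Beta(α+s, β+f).
So s = 34 − 20 = 14 and f = 34 − 15 = 19.

14 passes and 19 failures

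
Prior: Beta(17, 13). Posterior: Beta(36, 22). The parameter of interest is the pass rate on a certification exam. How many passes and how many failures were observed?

19 passes and 9 failures

Under Beta–binomial conjugacy the posterior parameters are (a+s, b+f).
Match parameters: s=36−17=19, f=22−13=9.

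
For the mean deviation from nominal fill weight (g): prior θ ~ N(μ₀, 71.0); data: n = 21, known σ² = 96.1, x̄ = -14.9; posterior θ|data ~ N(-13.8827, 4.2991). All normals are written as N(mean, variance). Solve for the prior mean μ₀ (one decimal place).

μ₀ = 1.9

With known observation variance, the Normal–Normal posterior has precision τ_n = τ₀ + n/σ² and mean μ_n = (τ₀μ₀ + (n/σ²)x̄)/τ_n.
Here τ₀ = 1/71.0 = 0.014085 and τ_data = 21/96.1 = 0.218522, so τ_n = 0.232607.
Rearranging for μ₀: μ₀ = (μ_n·τ_n − τ_data·x̄)/τ₀ = (-13.8827·0.232607 − 0.218522·-14.9) / 0.014085 = 0.026765/0.014085 ≈ 1.9.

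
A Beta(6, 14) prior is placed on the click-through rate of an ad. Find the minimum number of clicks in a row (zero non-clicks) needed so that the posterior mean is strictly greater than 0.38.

After k clicks and 0 non-clicks the posterior is Beta(6+k, 14), with mean (6+k)/(6+14+k).
Set (6+k)/(20+k) > 0.38 and solve: k > (0.38·20 − 6)/(1 − 0.38) = 2.581.
The smallest integer exceeding 2.581 is 3, and checking k=3: (9)/(23) = 0.3913 > 0.38.

k = 3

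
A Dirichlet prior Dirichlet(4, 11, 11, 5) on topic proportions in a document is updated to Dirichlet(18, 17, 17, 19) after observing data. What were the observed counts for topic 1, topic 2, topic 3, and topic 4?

counts (14, 6, 6, 14)

For a Dirichlet(α) prior with multinomial counts c, the posterior is Dirichlet(α + c) componentwise.
Counts are posterior − prior componentwise: 18−4=14, 17−11=6, 17−11=6, 19−5=14.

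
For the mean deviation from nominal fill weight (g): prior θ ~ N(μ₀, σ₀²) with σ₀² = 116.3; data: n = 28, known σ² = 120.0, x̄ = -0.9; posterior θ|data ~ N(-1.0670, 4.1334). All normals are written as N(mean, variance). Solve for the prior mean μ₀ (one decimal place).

The posterior mean is a precision-weighted average: μ_n = (τ₀μ₀ + τ_data·x̄)/(τ₀+τ_data), with τ₀=1/σ₀² and τ_data=n/σ².
Here τ₀ = 1/116.3 = 0.008598 and τ_data = 28/120.0 = 0.233333, so τ_n = 0.241931.
Rearranging for μ₀: μ₀ = (μ_n·τ_n − τ_data·x̄)/τ₀ = (-1.0670·0.241931 − 0.233333·-0.9) / 0.008598 = -0.048141/0.008598 ≈ -5.6.

μ₀ = -5.6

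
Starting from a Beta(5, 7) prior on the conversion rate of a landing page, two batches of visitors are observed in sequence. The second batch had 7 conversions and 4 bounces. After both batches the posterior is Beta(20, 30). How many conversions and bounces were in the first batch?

Because Beta–binomial updating is additive in the counts, the combined data contributed (α_post−α_prior, β_post−β_prior) successes and failures.
Total across both batches: 20−5=15 conversions, 30−7=23 bounces.
Subtract the second batch: 15−7=8 conversions and 23−4=19 bounces.

8 conversions and 19 bounces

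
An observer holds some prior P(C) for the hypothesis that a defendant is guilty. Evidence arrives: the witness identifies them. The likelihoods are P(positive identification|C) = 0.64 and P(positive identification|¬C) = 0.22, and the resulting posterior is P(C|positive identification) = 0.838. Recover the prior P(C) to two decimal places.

In odds form, posterior odds = prior odds × likelihood ratio, so prior odds = posterior odds ÷ LR.
Posterior odds = 0.838/(1−0.838) = 5.1728. LR = 0.64/0.22 = 2.9091.
Prior odds = 5.1728/2.9091 = 1.7781, so P(C) = 1.7781/(1+1.7781) ≈ 0.64.

P(C) = 0.64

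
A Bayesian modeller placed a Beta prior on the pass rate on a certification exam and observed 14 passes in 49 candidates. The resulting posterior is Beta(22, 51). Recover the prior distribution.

Beta(8, 16)

A Beta(a, b) prior with s successes and f failures in binomial data gives a Beta(a+s, b+f) posterior.
So a = 22 − 14 = 8 and b = 51 − 35 = 16.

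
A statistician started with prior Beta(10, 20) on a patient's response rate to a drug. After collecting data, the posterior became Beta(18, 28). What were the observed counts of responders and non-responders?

8 responders and 8 non-responders

Beta is conjugate to the binomial likelihood: posterior = Beta(a+s, b+f).
So s = 18 − 10 = 8 and f = 28 − 20 = 8.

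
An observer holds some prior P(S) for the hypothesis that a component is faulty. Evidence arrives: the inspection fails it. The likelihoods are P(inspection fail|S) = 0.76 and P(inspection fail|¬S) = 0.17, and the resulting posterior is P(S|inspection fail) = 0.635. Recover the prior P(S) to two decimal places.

Bayes' rule in odds form gives O(S|E) = O(S)·[P(E|S)/P(E|¬S)], hence O(S) = O(S|E)/LR.
Posterior odds = 0.635/(1−0.635) = 1.7397. LR = 0.76/0.17 = 4.4706.
Prior odds = 1.7397/4.4706 = 0.3891, so P(S) = 0.3891/(1+0.3891) ≈ 0.28.

P(S) = 0.28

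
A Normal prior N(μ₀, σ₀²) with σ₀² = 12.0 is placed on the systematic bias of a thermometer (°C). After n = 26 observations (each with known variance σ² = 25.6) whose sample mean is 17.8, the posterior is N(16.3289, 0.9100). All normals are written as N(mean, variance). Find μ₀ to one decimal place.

μ₀ = -1.6

With known observation variance, the Normal–Normal posterior has precision τ_n = τ₀ + n/σ² and mean μ_n = (τ₀μ₀ + (n/σ²)x̄)/τ_n.
Here τ₀ = 1/12.0 = 0.083333 and τ_data = 26/25.6 = 1.015625, so τ_n = 1.098958.
Rearranging for μ₀: μ₀ = (μ_n·τ_n − τ_data·x̄)/τ₀ = (16.3289·1.098958 − 1.015625·17.8) / 0.083333 = -0.133350/0.083333 ≈ -1.6.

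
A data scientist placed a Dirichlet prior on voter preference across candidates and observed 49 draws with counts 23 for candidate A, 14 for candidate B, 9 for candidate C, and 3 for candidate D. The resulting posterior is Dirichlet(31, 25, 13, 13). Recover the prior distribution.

For a Dirichlet(α) prior with multinomial counts c, the posterior is Dirichlet(α + c) componentwise.
Subtract each count from the matching posterior parameter: 31−23=8, 25−14=11, 13−9=4, 13−3=10.

Dirichlet(8, 11, 4, 10)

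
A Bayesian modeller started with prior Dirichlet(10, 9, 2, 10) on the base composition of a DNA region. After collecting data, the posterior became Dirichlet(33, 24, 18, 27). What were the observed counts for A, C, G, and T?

counts (23, 15, 16, 17)

For a Dirichlet(α) prior with multinomial counts c, the posterior is Dirichlet(α + c) componentwise.
Counts are posterior − prior componentwise: 33−10=23, 24−9=15, 18−2=16, 27−10=17.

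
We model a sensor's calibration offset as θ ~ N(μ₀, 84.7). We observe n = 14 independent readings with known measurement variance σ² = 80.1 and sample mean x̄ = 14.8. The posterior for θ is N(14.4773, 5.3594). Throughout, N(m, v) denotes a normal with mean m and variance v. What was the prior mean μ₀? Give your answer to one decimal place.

μ₀ = 9.7

With known observation variance, the Normal–Normal posterior has precision τ_n = τ₀ + n/σ² and mean μ_n = (τ₀μ₀ + (n/σ²)x̄)/τ_n.
Here τ₀ = 1/84.7 = 0.011806 and τ_data = 14/80.1 = 0.174782, so τ_n = 0.186588.
Rearranging for μ₀: μ₀ = (μ_n·τ_n − τ_data·x̄)/τ₀ = (14.4773·0.186588 − 0.174782·14.8) / 0.011806 = 0.114517/0.011806 ≈ 9.7.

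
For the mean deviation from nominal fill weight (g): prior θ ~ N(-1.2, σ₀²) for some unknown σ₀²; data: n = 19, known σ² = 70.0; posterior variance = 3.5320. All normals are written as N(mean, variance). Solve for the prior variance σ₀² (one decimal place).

σ₀² = 85.5

For the Normal–Normal model with known σ², precisions add: τ_n = τ₀ + n/σ².
So 1/σ₀² = 1/3.5320 − 19/70.0 = 0.283126 − 0.271429 = 0.011697.
Hence σ₀² = 1/0.011697 ≈ 85.5.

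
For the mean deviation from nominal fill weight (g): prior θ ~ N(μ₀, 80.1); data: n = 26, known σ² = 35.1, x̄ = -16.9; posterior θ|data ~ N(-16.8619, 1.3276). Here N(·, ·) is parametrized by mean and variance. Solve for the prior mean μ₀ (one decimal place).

With known observation variance, the Normal–Normal posterior has precision τ_n = τ₀ + n/σ² and mean μ_n = (τ₀μ₀ + (n/σ²)x̄)/τ_n.
Here τ₀ = 1/80.1 = 0.012484 and τ_data = 26/35.1 = 0.740741, so τ_n = 0.753225.
Rearranging for μ₀: μ₀ = (μ_n·τ_n − τ_data·x̄)/τ₀ = (-16.8619·0.753225 − 0.740741·-16.9) / 0.012484 = -0.182282/0.012484 ≈ -14.6.

μ₀ = -14.6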